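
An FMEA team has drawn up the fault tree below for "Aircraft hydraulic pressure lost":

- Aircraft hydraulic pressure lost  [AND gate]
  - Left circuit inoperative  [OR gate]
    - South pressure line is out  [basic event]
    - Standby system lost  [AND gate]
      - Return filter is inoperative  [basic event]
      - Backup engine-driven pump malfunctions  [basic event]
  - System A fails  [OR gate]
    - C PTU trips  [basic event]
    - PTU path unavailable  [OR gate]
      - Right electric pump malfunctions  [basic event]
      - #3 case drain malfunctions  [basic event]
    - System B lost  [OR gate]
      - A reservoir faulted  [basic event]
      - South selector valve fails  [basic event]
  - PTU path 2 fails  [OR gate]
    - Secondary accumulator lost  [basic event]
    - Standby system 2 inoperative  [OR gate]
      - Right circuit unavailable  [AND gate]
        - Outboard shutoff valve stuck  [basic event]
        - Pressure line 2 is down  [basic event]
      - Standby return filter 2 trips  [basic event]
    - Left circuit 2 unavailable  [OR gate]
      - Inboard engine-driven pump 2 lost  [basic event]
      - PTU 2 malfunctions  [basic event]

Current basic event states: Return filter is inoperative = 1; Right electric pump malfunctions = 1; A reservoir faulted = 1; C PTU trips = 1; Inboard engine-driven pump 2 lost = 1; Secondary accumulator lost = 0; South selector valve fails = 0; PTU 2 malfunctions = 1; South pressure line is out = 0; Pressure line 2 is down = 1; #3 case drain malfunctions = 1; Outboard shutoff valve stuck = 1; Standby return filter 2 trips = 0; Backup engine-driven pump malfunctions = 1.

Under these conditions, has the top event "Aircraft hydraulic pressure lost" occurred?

Yes

Standby system lost [AND]: Return filter is inoperative=occurs, Backup engine-driven pump malfunctions=occurs → all inputs occur → occurs.
Left circuit inoperative [OR]: South pressure line is out=not, Standby system lost=occurs → at least one input occurs → occurs.
PTU path unavailable [OR]: Right electric pump malfunctions=occurs, #3 case drain malfunctions=occurs → at least one input occurs → occurs.
System B lost [OR]: A reservoir faulted=occurs, South selector valve fails=not → at least one input occurs → occurs.
System A fails [OR]: C PTU trips=occurs, PTU path unavailable=occurs, System B lost=occurs → at least one input occurs → occurs.
Right circuit unavailable [AND]: Outboard shutoff valve stuck=occurs, Pressure line 2 is down=occurs → all inputs occur → occurs.
Standby system 2 inoperative [OR]: Right circuit unavailable=occurs, Standby return filter 2 trips=not → at least one input occurs → occurs.
Left circuit 2 unavailable [OR]: Inboard engine-driven pump 2 lost=occurs, PTU 2 malfunctions=occurs → at least one input occurs → occurs.
PTU path 2 fails [OR]: Secondary accumulator lost=not, Standby system 2 inoperative=occurs, Left circuit 2 unavailable=occurs → at least one input occurs → occurs.
Aircraft hydraulic pressure lost [AND]: Left circuit inoperative=occurs, System A fails=occurs, PTU path 2 fails=occurs → all inputs occur → occurs.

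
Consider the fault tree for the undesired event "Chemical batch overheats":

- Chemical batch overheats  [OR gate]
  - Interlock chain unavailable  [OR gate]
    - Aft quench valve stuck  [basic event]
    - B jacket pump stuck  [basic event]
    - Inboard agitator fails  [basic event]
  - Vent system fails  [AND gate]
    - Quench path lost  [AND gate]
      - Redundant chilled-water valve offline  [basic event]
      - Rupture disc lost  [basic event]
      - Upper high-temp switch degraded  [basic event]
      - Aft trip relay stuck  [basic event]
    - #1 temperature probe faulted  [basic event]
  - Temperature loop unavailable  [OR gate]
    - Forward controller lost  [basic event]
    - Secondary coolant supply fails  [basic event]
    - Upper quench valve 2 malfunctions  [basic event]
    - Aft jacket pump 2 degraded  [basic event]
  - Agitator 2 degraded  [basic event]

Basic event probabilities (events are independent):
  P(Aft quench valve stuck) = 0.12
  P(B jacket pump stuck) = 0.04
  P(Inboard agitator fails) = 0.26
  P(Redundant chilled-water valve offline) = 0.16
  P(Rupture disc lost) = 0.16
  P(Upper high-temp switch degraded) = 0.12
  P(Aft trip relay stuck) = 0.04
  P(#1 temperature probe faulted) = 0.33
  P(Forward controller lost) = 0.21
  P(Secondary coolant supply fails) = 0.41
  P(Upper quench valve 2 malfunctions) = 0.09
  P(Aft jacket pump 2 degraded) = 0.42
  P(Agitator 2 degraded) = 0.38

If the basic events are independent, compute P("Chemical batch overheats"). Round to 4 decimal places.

0.9047

P(Interlock chain unavailable) [OR] = 1 − (1−0.12) × (1−0.04) × (1−0.26) = 0.374848
P(Quench path lost) [AND] = 0.16 × 0.16 × 0.12 × 0.04 = 0.000123
P(Vent system fails) [AND] = 0.000123 × 0.33 = 0.000041
P(Temperature loop unavailable) [OR] = 1 − (1−0.21) × (1−0.41) × (1−0.09) × (1−0.42) = 0.753992
P(Chemical batch overheats) [OR] = 1 − (1−0.374848) × (1−0.000041) × (1−0.753992) × (1−0.38) = 0.904653
Rounded to 4 decimal places: P(Chemical batch overheats) ≈ 0.9047.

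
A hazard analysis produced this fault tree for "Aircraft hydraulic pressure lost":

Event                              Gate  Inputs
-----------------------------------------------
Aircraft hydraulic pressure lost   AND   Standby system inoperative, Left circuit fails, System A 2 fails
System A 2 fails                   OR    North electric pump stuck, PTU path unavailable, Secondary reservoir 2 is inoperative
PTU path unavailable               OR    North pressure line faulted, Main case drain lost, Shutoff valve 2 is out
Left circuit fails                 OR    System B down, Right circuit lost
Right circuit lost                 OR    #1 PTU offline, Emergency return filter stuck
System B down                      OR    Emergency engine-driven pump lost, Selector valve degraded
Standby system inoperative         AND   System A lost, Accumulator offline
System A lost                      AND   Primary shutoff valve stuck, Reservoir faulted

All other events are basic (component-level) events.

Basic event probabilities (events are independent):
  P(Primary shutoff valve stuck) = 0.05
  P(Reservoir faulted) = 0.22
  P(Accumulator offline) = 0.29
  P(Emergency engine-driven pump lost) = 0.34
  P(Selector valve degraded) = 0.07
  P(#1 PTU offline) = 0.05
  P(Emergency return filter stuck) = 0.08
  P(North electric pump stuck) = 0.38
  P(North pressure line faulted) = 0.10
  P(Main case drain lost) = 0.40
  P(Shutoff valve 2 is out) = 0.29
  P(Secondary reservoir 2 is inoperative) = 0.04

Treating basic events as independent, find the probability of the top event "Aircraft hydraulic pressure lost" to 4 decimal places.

0.0011

P(System A lost) [AND] = 0.05 × 0.22 = 0.011000
P(Standby system inoperative) [AND] = 0.011000 × 0.29 = 0.003190
P(System B down) [OR] = 1 − (1−0.34) × (1−0.07) = 0.386200
P(Right circuit lost) [OR] = 1 − (1−0.05) × (1−0.08) = 0.126000
P(Left circuit fails) [OR] = 1 − (1−0.386200) × (1−0.126000) = 0.463539
P(PTU path unavailable) [OR] = 1 − (1−0.10) × (1−0.40) × (1−0.29) = 0.616600
P(System A 2 fails) [OR] = 1 − (1−0.38) × (1−0.616600) × (1−0.04) = 0.771800
P(Aircraft hydraulic pressure lost) [AND] = 0.003190 × 0.463539 × 0.771800 = 0.001141
Rounded to 4 decimal places: P(Aircraft hydraulic pressure lost) ≈ 0.0011.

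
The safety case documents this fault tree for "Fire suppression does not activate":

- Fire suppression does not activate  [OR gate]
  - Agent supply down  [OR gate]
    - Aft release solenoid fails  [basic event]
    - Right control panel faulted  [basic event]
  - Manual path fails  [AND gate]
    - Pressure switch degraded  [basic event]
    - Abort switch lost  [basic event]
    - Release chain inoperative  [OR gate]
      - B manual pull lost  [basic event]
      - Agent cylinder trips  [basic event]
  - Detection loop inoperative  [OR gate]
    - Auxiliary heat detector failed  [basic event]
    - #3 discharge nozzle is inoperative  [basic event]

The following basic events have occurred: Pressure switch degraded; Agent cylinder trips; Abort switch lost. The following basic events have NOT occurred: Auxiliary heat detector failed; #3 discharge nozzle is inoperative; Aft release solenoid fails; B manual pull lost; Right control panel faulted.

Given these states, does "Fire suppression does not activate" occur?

Agent supply down [OR]: Aft release solenoid fails=not, Right control panel faulted=not → no input occurs → does not occur.
Release chain inoperative [OR]: B manual pull lost=not, Agent cylinder trips=occurs → at least one input occurs → occurs.
Manual path fails [AND]: Pressure switch degraded=occurs, Abort switch lost=occurs, Release chain inoperative=occurs → all inputs occur → occurs.
Detection loop inoperative [OR]: Auxiliary heat detector failed=not, #3 discharge nozzle is inoperative=not → no input occurs → does not occur.
Fire suppression does not activate [OR]: Agent supply down=not, Manual path fails=occurs, Detection loop inoperative=not → at least one input occurs → occurs.

Yes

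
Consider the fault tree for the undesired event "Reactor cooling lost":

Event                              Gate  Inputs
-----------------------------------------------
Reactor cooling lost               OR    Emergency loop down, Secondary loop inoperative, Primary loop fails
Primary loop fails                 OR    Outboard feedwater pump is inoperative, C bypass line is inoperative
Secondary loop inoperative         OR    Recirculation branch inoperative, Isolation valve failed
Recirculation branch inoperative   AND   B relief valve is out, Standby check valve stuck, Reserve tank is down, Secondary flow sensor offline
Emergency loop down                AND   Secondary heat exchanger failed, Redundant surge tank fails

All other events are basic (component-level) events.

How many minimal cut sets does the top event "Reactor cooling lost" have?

Emergency loop down [AND]: one cut set from each child combined → 1 × 1 = 1 cut set(s).
Recirculation branch inoperative [AND]: one cut set from each child combined → 1 × 1 × 1 × 1 = 1 cut set(s).
Secondary loop inoperative [OR]: union of children's cut sets → 2 cut set(s).
Primary loop fails [OR]: union of children's cut sets → 2 cut set(s).
Reactor cooling lost [OR]: union of children's cut sets → 5 cut set(s).
Minimal cut sets: {Redundant surge tank fails, Secondary heat exchanger failed}; {B relief valve is out, Reserve tank is down, Secondary flow sensor offline, Standby check valve stuck}; {Isolation valve failed}; {Outboard feedwater pump is inoperative}; {C bypass line is inoperative}.

5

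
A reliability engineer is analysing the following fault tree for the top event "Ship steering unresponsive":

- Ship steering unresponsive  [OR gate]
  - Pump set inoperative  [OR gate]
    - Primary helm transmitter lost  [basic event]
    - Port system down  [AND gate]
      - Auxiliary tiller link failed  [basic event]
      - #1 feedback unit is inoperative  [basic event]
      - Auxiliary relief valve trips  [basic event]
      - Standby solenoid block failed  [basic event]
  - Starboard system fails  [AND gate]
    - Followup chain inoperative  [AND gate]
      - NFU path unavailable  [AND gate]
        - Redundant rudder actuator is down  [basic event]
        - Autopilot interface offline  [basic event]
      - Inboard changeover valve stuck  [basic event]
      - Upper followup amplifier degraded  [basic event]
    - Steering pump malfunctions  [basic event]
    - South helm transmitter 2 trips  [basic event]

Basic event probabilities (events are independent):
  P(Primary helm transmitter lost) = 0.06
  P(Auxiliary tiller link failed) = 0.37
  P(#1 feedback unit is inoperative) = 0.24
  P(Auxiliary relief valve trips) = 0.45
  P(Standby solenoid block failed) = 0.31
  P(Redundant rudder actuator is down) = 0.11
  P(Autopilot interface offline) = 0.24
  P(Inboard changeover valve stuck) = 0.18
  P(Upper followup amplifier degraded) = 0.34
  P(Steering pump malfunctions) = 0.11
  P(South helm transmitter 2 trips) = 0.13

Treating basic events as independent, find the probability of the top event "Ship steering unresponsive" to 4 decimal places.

P(Port system down) [AND] = 0.37 × 0.24 × 0.45 × 0.31 = 0.012388
P(Pump set inoperative) [OR] = 1 − (1−0.06) × (1−0.012388) = 0.071645
P(NFU path unavailable) [AND] = 0.11 × 0.24 = 0.026400
P(Followup chain inoperative) [AND] = 0.026400 × 0.18 × 0.34 = 0.001616
P(Starboard system fails) [AND] = 0.001616 × 0.11 × 0.13 = 0.000023
P(Ship steering unresponsive) [OR] = 1 − (1−0.071645) × (1−0.000023) = 0.071666
Rounded to 4 decimal places: P(Ship steering unresponsive) ≈ 0.0717.

0.0717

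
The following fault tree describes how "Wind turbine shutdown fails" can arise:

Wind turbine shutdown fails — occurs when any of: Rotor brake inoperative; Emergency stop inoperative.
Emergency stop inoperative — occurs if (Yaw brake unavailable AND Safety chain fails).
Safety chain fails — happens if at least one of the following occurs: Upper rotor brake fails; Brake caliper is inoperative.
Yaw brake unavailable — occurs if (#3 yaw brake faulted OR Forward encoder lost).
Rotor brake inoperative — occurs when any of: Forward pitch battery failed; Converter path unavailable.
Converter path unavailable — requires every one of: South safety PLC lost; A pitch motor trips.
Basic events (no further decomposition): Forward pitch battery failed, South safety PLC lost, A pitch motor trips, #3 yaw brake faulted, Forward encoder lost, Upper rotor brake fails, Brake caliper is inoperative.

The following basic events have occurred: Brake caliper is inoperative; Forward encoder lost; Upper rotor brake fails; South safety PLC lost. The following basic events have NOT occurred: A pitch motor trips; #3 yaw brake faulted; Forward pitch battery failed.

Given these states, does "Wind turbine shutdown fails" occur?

Converter path unavailable [AND]: South safety PLC lost=occurs, A pitch motor trips=not → not all inputs occur → does not occur.
Rotor brake inoperative [OR]: Forward pitch battery failed=not, Converter path unavailable=not → no input occurs → does not occur.
Yaw brake unavailable [OR]: #3 yaw brake faulted=not, Forward encoder lost=occurs → at least one input occurs → occurs.
Safety chain fails [OR]: Upper rotor brake fails=occurs, Brake caliper is inoperative=occurs → at least one input occurs → occurs.
Emergency stop inoperative [AND]: Yaw brake unavailable=occurs, Safety chain fails=occurs → all inputs occur → occurs.
Wind turbine shutdown fails [OR]: Rotor brake inoperative=not, Emergency stop inoperative=occurs → at least one input occurs → occurs.

Yes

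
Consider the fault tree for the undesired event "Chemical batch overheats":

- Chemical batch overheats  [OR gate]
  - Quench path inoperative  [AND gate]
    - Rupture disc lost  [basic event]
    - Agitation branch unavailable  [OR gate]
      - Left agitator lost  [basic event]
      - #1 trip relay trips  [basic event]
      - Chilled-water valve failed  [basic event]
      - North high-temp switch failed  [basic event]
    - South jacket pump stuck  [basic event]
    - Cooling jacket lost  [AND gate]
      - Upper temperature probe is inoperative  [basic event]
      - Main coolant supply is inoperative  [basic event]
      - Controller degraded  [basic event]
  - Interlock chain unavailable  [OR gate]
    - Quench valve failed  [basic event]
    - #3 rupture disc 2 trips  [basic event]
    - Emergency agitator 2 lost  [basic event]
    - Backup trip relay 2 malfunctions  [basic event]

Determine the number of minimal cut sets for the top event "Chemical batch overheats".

Agitation branch unavailable [OR]: union of children's cut sets → 4 cut set(s).
Cooling jacket lost [AND]: one cut set from each child combined → 1 × 1 × 1 = 1 cut set(s).
Quench path inoperative [AND]: one cut set from each child combined → 1 × 4 × 1 × 1 = 4 cut set(s).
Interlock chain unavailable [OR]: union of children's cut sets → 4 cut set(s).
Chemical batch overheats [OR]: union of children's cut sets → 8 cut set(s).
Minimal cut sets: {Controller degraded, Left agitator lost, Main coolant supply is inoperative, Rupture disc lost, South jacket pump stuck, Upper temperature probe is inoperative}; {#1 trip relay trips, Controller degraded, Main coolant supply is inoperative, Rupture disc lost, South jacket pump stuck, Upper temperature probe is inoperative}; {Chilled-water valve failed, Controller degraded, Main coolant supply is inoperative, Rupture disc lost, South jacket pump stuck, Upper temperature probe is inoperative}; {Controller degraded, Main coolant supply is inoperative, North high-temp switch failed, Rupture disc lost, South jacket pump stuck, Upper temperature probe is inoperative}; {Quench valve failed}; {#3 rupture disc 2 trips}; {Emergency agitator 2 lost}; {Backup trip relay 2 malfunctions}.

8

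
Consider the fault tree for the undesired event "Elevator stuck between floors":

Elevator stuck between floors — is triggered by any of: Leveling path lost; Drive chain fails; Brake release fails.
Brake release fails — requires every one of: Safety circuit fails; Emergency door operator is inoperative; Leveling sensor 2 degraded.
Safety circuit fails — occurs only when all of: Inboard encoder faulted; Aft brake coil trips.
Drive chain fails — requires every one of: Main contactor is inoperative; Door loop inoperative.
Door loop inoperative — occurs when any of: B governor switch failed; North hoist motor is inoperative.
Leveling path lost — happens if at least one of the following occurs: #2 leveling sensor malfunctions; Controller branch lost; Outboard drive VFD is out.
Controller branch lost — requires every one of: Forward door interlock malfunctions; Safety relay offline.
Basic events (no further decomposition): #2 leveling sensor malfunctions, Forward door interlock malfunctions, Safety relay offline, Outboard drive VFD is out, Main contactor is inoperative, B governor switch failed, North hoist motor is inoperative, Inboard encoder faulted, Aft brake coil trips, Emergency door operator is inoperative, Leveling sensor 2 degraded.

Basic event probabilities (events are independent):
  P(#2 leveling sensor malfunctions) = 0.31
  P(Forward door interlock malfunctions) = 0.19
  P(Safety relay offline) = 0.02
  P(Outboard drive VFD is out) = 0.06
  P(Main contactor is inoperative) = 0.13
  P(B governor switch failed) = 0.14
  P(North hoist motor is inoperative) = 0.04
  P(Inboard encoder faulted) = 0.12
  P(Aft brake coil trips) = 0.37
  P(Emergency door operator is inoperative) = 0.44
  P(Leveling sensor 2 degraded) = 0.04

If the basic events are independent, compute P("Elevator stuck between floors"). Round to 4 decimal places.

0.3690

P(Controller branch lost) [AND] = 0.19 × 0.02 = 0.003800
P(Leveling path lost) [OR] = 1 − (1−0.31) × (1−0.003800) × (1−0.06) = 0.353865
P(Door loop inoperative) [OR] = 1 − (1−0.14) × (1−0.04) = 0.174400
P(Drive chain fails) [AND] = 0.13 × 0.174400 = 0.022672
P(Safety circuit fails) [AND] = 0.12 × 0.37 = 0.044400
P(Brake release fails) [AND] = 0.044400 × 0.44 × 0.04 = 0.000781
P(Elevator stuck between floors) [OR] = 1 − (1−0.353865) × (1−0.022672) × (1−0.000781) = 0.369007
Rounded to 4 decimal places: P(Elevator stuck between floors) ≈ 0.3690.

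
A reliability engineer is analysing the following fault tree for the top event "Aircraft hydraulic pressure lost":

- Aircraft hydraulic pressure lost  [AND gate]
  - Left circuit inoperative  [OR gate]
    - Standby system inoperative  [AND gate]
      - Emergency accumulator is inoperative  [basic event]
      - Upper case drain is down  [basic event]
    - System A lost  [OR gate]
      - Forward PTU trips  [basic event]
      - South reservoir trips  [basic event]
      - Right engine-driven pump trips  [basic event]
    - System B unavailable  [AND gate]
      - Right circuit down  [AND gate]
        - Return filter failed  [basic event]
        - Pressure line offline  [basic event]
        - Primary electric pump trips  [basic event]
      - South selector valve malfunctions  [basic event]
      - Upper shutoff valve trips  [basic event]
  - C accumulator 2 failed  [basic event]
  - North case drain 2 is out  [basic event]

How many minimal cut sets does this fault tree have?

Standby system inoperative [AND]: one cut set from each child combined → 1 × 1 = 1 cut set(s).
System A lost [OR]: union of children's cut sets → 3 cut set(s).
Right circuit down [AND]: one cut set from each child combined → 1 × 1 × 1 = 1 cut set(s).
System B unavailable [AND]: one cut set from each child combined → 1 × 1 × 1 = 1 cut set(s).
Left circuit inoperative [OR]: union of children's cut sets → 5 cut set(s).
Aircraft hydraulic pressure lost [AND]: one cut set from each child combined → 5 × 1 × 1 = 5 cut set(s).
Minimal cut sets: {C accumulator 2 failed, Emergency accumulator is inoperative, North case drain 2 is out, Upper case drain is down}; {C accumulator 2 failed, Forward PTU trips, North case drain 2 is out}; {C accumulator 2 failed, North case drain 2 is out, South reservoir trips}; {C accumulator 2 failed, North case drain 2 is out, Right engine-driven pump trips}; {C accumulator 2 failed, North case drain 2 is out, Pressure line offline, Primary electric pump trips, Return filter failed, South selector valve malfunctions, Upper shutoff valve trips}.

5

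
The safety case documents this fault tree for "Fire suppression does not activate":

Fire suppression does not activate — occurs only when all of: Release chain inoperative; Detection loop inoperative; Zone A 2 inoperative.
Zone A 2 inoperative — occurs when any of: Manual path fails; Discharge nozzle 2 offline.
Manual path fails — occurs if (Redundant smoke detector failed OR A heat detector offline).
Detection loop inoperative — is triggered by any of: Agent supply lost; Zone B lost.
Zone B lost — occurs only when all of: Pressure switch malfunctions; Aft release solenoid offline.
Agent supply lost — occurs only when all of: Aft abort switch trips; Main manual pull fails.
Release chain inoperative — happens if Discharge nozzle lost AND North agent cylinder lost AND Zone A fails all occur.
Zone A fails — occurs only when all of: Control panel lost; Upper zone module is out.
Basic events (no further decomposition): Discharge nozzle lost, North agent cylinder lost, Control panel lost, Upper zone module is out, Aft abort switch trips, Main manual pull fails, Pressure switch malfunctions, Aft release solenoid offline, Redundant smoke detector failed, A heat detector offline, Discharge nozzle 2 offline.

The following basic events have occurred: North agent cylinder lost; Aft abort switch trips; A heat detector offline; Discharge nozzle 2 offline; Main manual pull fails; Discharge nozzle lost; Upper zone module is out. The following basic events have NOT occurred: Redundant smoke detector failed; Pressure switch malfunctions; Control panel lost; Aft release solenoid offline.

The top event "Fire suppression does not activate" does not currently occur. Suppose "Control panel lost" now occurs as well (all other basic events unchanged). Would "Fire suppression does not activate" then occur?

Counterfactual: set "Control panel lost" to occurred.
Zone A fails [AND]: Control panel lost=occurs, Upper zone module is out=occurs → all inputs occur → occurs.
Release chain inoperative [AND]: Discharge nozzle lost=occurs, North agent cylinder lost=occurs, Zone A fails=occurs → all inputs occur → occurs.
Agent supply lost [AND]: Aft abort switch trips=occurs, Main manual pull fails=occurs → all inputs occur → occurs.
Zone B lost [AND]: Pressure switch malfunctions=not, Aft release solenoid offline=not → not all inputs occur → does not occur.
Detection loop inoperative [OR]: Agent supply lost=occurs, Zone B lost=not → at least one input occurs → occurs.
Manual path fails [OR]: Redundant smoke detector failed=not, A heat detector offline=occurs → at least one input occurs → occurs.
Zone A 2 inoperative [OR]: Manual path fails=occurs, Discharge nozzle 2 offline=occurs → at least one input occurs → occurs.
Fire suppression does not activate [AND]: Release chain inoperative=occurs, Detection loop inoperative=occurs, Zone A 2 inoperative=occurs → all inputs occur → occurs.

Yes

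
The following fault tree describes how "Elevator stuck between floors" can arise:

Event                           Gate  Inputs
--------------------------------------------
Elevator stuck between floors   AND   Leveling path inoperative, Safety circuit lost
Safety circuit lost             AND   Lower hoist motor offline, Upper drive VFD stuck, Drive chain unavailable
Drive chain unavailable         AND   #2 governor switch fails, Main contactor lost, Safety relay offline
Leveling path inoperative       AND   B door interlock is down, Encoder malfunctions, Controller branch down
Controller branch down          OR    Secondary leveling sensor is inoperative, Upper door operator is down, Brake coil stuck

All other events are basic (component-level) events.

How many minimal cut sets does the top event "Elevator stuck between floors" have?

Controller branch down [OR]: union of children's cut sets → 3 cut set(s).
Leveling path inoperative [AND]: one cut set from each child combined → 1 × 1 × 3 = 3 cut set(s).
Drive chain unavailable [AND]: one cut set from each child combined → 1 × 1 × 1 = 1 cut set(s).
Safety circuit lost [AND]: one cut set from each child combined → 1 × 1 × 1 = 1 cut set(s).
Elevator stuck between floors [AND]: one cut set from each child combined → 3 × 1 = 3 cut set(s).
Minimal cut sets: {#2 governor switch fails, B door interlock is down, Encoder malfunctions, Lower hoist motor offline, Main contactor lost, Safety relay offline, Secondary leveling sensor is inoperative, Upper drive VFD stuck}; {#2 governor switch fails, B door interlock is down, Encoder malfunctions, Lower hoist motor offline, Main contactor lost, Safety relay offline, Upper door operator is down, Upper drive VFD stuck}; {#2 governor switch fails, B door interlock is down, Brake coil stuck, Encoder malfunctions, Lower hoist motor offline, Main contactor lost, Safety relay offline, Upper drive VFD stuck}.

3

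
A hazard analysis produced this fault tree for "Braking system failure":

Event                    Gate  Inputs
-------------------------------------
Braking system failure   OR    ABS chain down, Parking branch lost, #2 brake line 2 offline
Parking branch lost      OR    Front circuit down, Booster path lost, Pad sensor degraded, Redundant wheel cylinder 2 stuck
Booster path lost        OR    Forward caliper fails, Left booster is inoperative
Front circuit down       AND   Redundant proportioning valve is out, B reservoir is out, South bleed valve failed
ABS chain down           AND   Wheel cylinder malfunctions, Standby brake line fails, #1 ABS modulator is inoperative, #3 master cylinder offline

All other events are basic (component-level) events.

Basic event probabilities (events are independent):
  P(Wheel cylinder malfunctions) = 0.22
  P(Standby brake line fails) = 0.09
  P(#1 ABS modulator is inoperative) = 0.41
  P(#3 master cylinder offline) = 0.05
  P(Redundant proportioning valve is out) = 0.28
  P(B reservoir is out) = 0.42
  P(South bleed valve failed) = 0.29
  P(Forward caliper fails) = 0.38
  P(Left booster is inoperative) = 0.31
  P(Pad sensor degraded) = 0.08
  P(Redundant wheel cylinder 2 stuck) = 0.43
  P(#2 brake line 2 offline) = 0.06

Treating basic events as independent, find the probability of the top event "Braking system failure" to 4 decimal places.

0.7964

P(ABS chain down) [AND] = 0.22 × 0.09 × 0.41 × 0.05 = 0.000406
P(Front circuit down) [AND] = 0.28 × 0.42 × 0.29 = 0.034104
P(Booster path lost) [OR] = 1 − (1−0.38) × (1−0.31) = 0.572200
P(Parking branch lost) [OR] = 1 − (1−0.034104) × (1−0.572200) × (1−0.08) × (1−0.43) = 0.783313
P(Braking system failure) [OR] = 1 − (1−0.000406) × (1−0.783313) × (1−0.06) = 0.796397
Rounded to 4 decimal places: P(Braking system failure) ≈ 0.7964.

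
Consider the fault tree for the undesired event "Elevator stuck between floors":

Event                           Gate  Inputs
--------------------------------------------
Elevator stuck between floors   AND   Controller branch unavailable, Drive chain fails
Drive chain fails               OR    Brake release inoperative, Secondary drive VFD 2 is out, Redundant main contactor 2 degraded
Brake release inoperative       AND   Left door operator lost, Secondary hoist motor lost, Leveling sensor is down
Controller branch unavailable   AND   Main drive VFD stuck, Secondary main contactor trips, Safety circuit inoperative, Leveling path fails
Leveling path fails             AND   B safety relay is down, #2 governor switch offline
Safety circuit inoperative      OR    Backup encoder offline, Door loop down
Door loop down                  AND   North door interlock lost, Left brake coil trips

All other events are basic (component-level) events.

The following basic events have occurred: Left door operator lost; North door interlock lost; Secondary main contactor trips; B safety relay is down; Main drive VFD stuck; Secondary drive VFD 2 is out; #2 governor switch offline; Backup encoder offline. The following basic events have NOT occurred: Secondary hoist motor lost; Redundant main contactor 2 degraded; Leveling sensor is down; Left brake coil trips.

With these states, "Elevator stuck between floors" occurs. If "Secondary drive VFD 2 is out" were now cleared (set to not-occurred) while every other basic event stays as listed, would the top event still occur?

No

Counterfactual: set "Secondary drive VFD 2 is out" to not occurred.
Door loop down [AND]: North door interlock lost=occurs, Left brake coil trips=not → not all inputs occur → does not occur.
Safety circuit inoperative [OR]: Backup encoder offline=occurs, Door loop down=not → at least one input occurs → occurs.
Leveling path fails [AND]: B safety relay is down=occurs, #2 governor switch offline=occurs → all inputs occur → occurs.
Controller branch unavailable [AND]: Main drive VFD stuck=occurs, Secondary main contactor trips=occurs, Safety circuit inoperative=occurs, Leveling path fails=occurs → all inputs occur → occurs.
Brake release inoperative [AND]: Left door operator lost=occurs, Secondary hoist motor lost=not, Leveling sensor is down=not → not all inputs occur → does not occur.
Drive chain fails [OR]: Brake release inoperative=not, Secondary drive VFD 2 is out=not, Redundant main contactor 2 degraded=not → no input occurs → does not occur.
Elevator stuck between floors [AND]: Controller branch unavailable=occurs, Drive chain fails=not → not all inputs occur → does not occur.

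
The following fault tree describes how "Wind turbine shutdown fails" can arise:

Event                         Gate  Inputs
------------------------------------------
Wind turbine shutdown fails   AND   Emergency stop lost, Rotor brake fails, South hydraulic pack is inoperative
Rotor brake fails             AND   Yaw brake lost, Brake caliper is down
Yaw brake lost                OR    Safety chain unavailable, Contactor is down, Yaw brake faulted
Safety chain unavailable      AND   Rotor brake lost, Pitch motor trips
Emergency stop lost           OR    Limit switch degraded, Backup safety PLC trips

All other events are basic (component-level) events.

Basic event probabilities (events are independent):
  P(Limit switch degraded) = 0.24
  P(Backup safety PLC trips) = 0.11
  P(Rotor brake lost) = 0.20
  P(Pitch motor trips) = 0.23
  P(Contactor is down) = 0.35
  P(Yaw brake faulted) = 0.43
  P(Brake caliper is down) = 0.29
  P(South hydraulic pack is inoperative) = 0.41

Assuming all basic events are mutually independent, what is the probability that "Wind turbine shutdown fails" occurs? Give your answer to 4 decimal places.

P(Emergency stop lost) [OR] = 1 − (1−0.24) × (1−0.11) = 0.323600
P(Safety chain unavailable) [AND] = 0.20 × 0.23 = 0.046000
P(Yaw brake lost) [OR] = 1 − (1−0.046000) × (1−0.35) × (1−0.43) = 0.646543
P(Rotor brake fails) [AND] = 0.646543 × 0.29 = 0.187497
P(Wind turbine shutdown fails) [AND] = 0.323600 × 0.187497 × 0.41 = 0.024876
Rounded to 4 decimal places: P(Wind turbine shutdown fails) ≈ 0.0249.

0.0249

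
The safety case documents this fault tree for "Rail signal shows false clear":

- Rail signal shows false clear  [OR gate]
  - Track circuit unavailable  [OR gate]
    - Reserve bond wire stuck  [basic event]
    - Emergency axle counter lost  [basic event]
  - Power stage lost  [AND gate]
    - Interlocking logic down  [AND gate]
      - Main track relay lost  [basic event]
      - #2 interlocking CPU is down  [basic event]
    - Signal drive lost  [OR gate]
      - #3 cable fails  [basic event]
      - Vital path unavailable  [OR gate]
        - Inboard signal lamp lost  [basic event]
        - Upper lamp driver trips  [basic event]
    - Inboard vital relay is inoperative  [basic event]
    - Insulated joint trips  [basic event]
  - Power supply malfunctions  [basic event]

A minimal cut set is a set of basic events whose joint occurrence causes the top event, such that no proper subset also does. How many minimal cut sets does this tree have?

Track circuit unavailable [OR]: union of children's cut sets → 2 cut set(s).
Interlocking logic down [AND]: one cut set from each child combined → 1 × 1 = 1 cut set(s).
Vital path unavailable [OR]: union of children's cut sets → 2 cut set(s).
Signal drive lost [OR]: union of children's cut sets → 3 cut set(s).
Power stage lost [AND]: one cut set from each child combined → 1 × 3 × 1 × 1 = 3 cut set(s).
Rail signal shows false clear [OR]: union of children's cut sets → 6 cut set(s).
Minimal cut sets: {Reserve bond wire stuck}; {Emergency axle counter lost}; {#2 interlocking CPU is down, #3 cable fails, Inboard vital relay is inoperative, Insulated joint trips, Main track relay lost}; {#2 interlocking CPU is down, Inboard signal lamp lost, Inboard vital relay is inoperative, Insulated joint trips, Main track relay lost}; {#2 interlocking CPU is down, Inboard vital relay is inoperative, Insulated joint trips, Main track relay lost, Upper lamp driver trips}; {Power supply malfunctions}.

6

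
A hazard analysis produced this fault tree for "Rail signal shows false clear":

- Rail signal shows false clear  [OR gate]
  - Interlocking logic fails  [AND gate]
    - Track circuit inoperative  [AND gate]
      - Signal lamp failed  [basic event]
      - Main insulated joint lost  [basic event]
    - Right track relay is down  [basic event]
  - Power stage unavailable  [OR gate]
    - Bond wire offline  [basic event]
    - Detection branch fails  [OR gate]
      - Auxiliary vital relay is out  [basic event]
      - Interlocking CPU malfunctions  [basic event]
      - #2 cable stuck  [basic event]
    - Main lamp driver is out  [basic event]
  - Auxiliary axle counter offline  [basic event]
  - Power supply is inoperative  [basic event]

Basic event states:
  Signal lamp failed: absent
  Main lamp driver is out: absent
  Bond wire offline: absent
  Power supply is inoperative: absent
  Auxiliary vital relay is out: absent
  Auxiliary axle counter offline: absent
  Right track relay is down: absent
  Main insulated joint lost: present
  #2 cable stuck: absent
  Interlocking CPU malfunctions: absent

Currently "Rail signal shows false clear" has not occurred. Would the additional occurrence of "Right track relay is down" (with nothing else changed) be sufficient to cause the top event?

Counterfactual: set "Right track relay is down" to occurred.
Track circuit inoperative [AND]: Signal lamp failed=not, Main insulated joint lost=occurs → not all inputs occur → does not occur.
Interlocking logic fails [AND]: Track circuit inoperative=not, Right track relay is down=occurs → not all inputs occur → does not occur.
Detection branch fails [OR]: Auxiliary vital relay is out=not, Interlocking CPU malfunctions=not, #2 cable stuck=not → no input occurs → does not occur.
Power stage unavailable [OR]: Bond wire offline=not, Detection branch fails=not, Main lamp driver is out=not → no input occurs → does not occur.
Rail signal shows false clear [OR]: Interlocking logic fails=not, Power stage unavailable=not, Auxiliary axle counter offline=not, Power supply is inoperative=not → no input occurs → does not occur.

No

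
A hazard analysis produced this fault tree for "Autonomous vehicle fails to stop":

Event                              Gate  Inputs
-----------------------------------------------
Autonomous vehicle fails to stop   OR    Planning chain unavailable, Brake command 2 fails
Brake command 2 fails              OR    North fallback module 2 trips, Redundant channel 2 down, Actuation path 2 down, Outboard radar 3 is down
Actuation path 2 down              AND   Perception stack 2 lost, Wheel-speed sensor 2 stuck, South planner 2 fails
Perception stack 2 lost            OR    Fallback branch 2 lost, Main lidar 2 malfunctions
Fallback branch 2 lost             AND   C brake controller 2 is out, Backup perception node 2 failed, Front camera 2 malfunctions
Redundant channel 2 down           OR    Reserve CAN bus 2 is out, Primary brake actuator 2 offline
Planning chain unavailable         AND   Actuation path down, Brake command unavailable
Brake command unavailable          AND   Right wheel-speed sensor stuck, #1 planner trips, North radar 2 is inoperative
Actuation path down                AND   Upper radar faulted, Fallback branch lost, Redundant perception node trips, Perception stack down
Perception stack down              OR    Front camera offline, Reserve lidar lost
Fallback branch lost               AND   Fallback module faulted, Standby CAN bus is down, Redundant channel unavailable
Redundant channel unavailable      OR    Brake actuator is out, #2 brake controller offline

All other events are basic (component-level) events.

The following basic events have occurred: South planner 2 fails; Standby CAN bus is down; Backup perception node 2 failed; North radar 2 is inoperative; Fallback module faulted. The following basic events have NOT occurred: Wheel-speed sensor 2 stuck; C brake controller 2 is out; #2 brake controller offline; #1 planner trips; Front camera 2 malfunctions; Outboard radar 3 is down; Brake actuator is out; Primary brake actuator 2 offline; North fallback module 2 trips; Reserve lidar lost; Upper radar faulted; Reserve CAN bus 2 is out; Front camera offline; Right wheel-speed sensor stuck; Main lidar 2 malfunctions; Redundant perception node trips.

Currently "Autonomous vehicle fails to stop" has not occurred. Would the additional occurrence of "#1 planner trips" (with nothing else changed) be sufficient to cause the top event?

Counterfactual: set "#1 planner trips" to occurred.
Redundant channel unavailable [OR]: Brake actuator is out=not, #2 brake controller offline=not → no input occurs → does not occur.
Fallback branch lost [AND]: Fallback module faulted=occurs, Standby CAN bus is down=occurs, Redundant channel unavailable=not → not all inputs occur → does not occur.
Perception stack down [OR]: Front camera offline=not, Reserve lidar lost=not → no input occurs → does not occur.
Actuation path down [AND]: Upper radar faulted=not, Fallback branch lost=not, Redundant perception node trips=not, Perception stack down=not → not all inputs occur → does not occur.
Brake command unavailable [AND]: Right wheel-speed sensor stuck=not, #1 planner trips=occurs, North radar 2 is inoperative=occurs → not all inputs occur → does not occur.
Planning chain unavailable [AND]: Actuation path down=not, Brake command unavailable=not → not all inputs occur → does not occur.
Redundant channel 2 down [OR]: Reserve CAN bus 2 is out=not, Primary brake actuator 2 offline=not → no input occurs → does not occur.
Fallback branch 2 lost [AND]: C brake controller 2 is out=not, Backup perception node 2 failed=occurs, Front camera 2 malfunctions=not → not all inputs occur → does not occur.
Perception stack 2 lost [OR]: Fallback branch 2 lost=not, Main lidar 2 malfunctions=not → no input occurs → does not occur.
Actuation path 2 down [AND]: Perception stack 2 lost=not, Wheel-speed sensor 2 stuck=not, South planner 2 fails=occurs → not all inputs occur → does not occur.
Brake command 2 fails [OR]: North fallback module 2 trips=not, Redundant channel 2 down=not, Actuation path 2 down=not, Outboard radar 3 is down=not → no input occurs → does not occur.
Autonomous vehicle fails to stop [OR]: Planning chain unavailable=not, Brake command 2 fails=not → no input occurs → does not occur.

No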